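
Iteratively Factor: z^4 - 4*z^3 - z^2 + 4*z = (z - 4)*(z^3 - z) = (z - 4)*(z - 1)*(z^2 + z) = (z - 4)*(z - 1)*(z + 1)*(z)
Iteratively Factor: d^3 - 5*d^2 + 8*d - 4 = (d - 2)*(d^2 - 3*d + 2) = (d - 2)*(d - 1)*(d - 2)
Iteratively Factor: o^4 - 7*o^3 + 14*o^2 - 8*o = (o - 1)*(o^3 - 6*o^2 + 8*o) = (o - 4)*(o - 1)*(o^2 - 2*o) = o*(o - 4)*(o - 1)*(o - 2)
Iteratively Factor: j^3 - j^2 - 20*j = (j + 4)*(j^2 - 5*j) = (j - 5)*(j + 4)*(j)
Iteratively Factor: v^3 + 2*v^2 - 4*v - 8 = (v - 2)*(v^2 + 4*v + 4) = (v - 2)*(v + 2)*(v + 2)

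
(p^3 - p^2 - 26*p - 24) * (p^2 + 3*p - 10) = p^5 + 2*p^4 - 39*p^3 - 92*p^2 + 188*p + 240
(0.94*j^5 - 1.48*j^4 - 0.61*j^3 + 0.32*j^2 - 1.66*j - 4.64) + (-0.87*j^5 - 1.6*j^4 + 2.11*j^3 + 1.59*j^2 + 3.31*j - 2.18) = 0.07*j^5 - 3.08*j^4 + 1.5*j^3 + 1.91*j^2 + 1.65*j - 6.82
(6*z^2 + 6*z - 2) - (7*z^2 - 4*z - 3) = -z^2 + 10*z + 1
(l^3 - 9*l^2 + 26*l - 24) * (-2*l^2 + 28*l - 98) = -2*l^5 + 46*l^4 - 402*l^3 + 1658*l^2 - 3220*l + 2352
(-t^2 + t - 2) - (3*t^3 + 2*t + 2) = -3*t^3 - t^2 - t - 4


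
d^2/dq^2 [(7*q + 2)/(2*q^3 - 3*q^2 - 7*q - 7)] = 2*(84*q^5 - 78*q^4 + 65*q^3 + 558*q^2 - 231*q - 287)/(8*q^9 - 36*q^8 - 30*q^7 + 141*q^6 + 357*q^5 - 42*q^4 - 931*q^3 - 1470*q^2 - 1029*q - 343)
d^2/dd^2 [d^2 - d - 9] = 2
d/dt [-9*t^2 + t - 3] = 1 - 18*t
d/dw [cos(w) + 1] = -sin(w)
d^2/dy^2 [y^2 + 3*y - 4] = 2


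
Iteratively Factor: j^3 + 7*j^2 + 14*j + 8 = (j + 2)*(j^2 + 5*j + 4) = (j + 1)*(j + 2)*(j + 4)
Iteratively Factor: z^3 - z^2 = (z)*(z^2 - z) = z^2*(z - 1)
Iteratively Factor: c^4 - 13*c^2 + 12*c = (c - 3)*(c^3 + 3*c^2 - 4*c) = (c - 3)*(c + 4)*(c^2 - c) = (c - 3)*(c - 1)*(c + 4)*(c)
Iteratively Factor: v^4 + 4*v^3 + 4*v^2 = (v + 2)*(v^3 + 2*v^2) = v*(v + 2)*(v^2 + 2*v) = v^2*(v + 2)*(v + 2)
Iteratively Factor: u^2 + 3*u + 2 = (u + 1)*(u + 2)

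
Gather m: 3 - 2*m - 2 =1 - 2*m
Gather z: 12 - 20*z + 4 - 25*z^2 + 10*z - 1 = -25*z^2 - 10*z + 15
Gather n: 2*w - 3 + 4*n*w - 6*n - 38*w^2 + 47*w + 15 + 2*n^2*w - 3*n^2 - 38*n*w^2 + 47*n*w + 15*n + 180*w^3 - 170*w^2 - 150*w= n^2*(2*w - 3) + n*(-38*w^2 + 51*w + 9) + 180*w^3 - 208*w^2 - 101*w + 12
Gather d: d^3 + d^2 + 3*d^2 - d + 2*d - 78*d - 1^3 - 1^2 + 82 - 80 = d^3 + 4*d^2 - 77*d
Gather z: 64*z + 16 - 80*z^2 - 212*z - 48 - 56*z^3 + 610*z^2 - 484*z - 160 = -56*z^3 + 530*z^2 - 632*z - 192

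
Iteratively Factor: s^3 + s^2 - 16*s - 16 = (s - 4)*(s^2 + 5*s + 4) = (s - 4)*(s + 4)*(s + 1)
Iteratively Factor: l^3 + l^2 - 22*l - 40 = (l + 4)*(l^2 - 3*l - 10) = (l + 2)*(l + 4)*(l - 5)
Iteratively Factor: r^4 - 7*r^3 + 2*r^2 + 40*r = (r)*(r^3 - 7*r^2 + 2*r + 40) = r*(r - 5)*(r^2 - 2*r - 8) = r*(r - 5)*(r + 2)*(r - 4)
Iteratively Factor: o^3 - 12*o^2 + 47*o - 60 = (o - 4)*(o^2 - 8*o + 15) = (o - 4)*(o - 3)*(o - 5)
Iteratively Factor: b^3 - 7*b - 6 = (b + 1)*(b^2 - b - 6) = (b + 1)*(b + 2)*(b - 3)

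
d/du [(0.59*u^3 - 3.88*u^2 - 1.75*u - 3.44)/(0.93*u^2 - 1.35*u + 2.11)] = (0.5487*u^4 - 1.593*u^3 + 10.6002*u^2 - 9.9752*u - 8.3365)/(0.8649*u^4 - 2.511*u^3 + 5.7471*u^2 - 5.697*u + 4.4521)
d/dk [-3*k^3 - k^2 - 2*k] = -9*k^2 - 2*k - 2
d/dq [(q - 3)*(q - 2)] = 2*q - 5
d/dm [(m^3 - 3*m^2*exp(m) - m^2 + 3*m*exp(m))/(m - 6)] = (-3*m^3*exp(m) + 2*m^3 + 18*m^2*exp(m) - 19*m^2 + 18*m*exp(m) + 12*m - 18*exp(m))/(m^2 - 12*m + 36)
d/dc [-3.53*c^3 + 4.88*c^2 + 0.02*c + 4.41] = -10.59*c^2 + 9.76*c + 0.02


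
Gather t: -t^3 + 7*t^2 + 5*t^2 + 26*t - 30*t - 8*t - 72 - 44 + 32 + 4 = -t^3 + 12*t^2 - 12*t - 80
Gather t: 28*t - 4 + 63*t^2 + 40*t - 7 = 63*t^2 + 68*t - 11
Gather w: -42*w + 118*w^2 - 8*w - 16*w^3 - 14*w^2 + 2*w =-16*w^3 + 104*w^2 - 48*w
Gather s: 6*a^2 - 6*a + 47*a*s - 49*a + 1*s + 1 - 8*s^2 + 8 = 6*a^2 - 55*a - 8*s^2 + s*(47*a + 1) + 9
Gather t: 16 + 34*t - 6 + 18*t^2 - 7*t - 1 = 18*t^2 + 27*t + 9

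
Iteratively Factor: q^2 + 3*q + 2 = (q + 1)*(q + 2)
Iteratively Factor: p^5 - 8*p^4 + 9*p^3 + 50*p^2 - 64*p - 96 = (p - 3)*(p^4 - 5*p^3 - 6*p^2 + 32*p + 32) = (p - 4)*(p - 3)*(p^3 - p^2 - 10*p - 8) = (p - 4)*(p - 3)*(p + 1)*(p^2 - 2*p - 8) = (p - 4)*(p - 3)*(p + 1)*(p + 2)*(p - 4)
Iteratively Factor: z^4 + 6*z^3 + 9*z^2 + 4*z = (z)*(z^3 + 6*z^2 + 9*z + 4) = z*(z + 1)*(z^2 + 5*z + 4) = z*(z + 1)*(z + 4)*(z + 1)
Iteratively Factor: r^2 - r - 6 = (r - 3)*(r + 2)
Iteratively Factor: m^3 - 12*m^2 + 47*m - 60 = (m - 3)*(m^2 - 9*m + 20) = (m - 5)*(m - 3)*(m - 4)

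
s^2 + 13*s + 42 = (s + 6)*(s + 7)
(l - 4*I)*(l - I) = l^2 - 5*I*l - 4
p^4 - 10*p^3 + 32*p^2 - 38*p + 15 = (p - 5)*(p - 3)*(p - 1)^2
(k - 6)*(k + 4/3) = k^2 - 14*k/3 - 8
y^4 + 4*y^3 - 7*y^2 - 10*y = y*(y - 2)*(y + 1)*(y + 5)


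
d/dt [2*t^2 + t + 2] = 4*t + 1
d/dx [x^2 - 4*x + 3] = 2*x - 4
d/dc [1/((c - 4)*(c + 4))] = -2*c/(c^4 - 32*c^2 + 256)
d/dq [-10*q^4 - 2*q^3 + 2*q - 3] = -40*q^3 - 6*q^2 + 2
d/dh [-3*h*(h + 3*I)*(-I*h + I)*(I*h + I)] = -12*h^3 - 27*I*h^2 + 6*h + 9*I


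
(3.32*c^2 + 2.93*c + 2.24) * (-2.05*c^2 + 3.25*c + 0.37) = -6.806*c^4 + 4.7835*c^3 + 6.1589*c^2 + 8.3641*c + 0.8288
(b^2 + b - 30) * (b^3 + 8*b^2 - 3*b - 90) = b^5 + 9*b^4 - 25*b^3 - 333*b^2 + 2700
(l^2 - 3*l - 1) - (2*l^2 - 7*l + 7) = -l^2 + 4*l - 8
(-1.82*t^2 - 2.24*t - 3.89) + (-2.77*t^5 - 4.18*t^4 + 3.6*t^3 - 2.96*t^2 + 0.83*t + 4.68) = -2.77*t^5 - 4.18*t^4 + 3.6*t^3 - 4.78*t^2 - 1.41*t + 0.79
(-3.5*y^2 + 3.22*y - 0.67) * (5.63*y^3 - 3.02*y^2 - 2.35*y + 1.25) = -19.705*y^5 + 28.6986*y^4 - 5.2715*y^3 - 9.9186*y^2 + 5.5995*y - 0.8375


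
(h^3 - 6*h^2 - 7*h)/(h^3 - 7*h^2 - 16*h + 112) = h*(h + 1)/(h^2 - 16)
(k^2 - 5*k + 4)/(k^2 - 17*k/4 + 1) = 4*(k - 1)/(4*k - 1)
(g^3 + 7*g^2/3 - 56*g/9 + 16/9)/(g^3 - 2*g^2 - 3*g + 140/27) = 3*(3*g^2 + 11*g - 4)/(9*g^2 - 6*g - 35)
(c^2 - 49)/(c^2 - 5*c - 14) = (c + 7)/(c + 2)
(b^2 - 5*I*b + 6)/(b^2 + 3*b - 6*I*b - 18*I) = (b + I)/(b + 3)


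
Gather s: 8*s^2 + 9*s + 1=8*s^2 + 9*s + 1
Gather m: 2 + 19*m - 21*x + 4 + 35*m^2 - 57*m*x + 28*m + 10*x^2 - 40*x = 35*m^2 + m*(47 - 57*x) + 10*x^2 - 61*x + 6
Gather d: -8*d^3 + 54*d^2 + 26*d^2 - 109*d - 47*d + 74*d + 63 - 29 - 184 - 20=-8*d^3 + 80*d^2 - 82*d - 170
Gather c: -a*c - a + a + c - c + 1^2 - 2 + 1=-a*c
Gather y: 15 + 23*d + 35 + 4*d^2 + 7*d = 4*d^2 + 30*d + 50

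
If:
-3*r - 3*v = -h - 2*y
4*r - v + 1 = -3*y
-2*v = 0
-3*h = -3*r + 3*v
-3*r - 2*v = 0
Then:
No Solution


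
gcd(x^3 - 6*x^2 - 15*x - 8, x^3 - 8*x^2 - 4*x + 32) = x - 8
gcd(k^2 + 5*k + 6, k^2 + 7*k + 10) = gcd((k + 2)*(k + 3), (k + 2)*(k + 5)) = k + 2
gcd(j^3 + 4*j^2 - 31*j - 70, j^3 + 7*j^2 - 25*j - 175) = j^2 + 2*j - 35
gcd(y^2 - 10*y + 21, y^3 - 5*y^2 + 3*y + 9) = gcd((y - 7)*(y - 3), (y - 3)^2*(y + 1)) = y - 3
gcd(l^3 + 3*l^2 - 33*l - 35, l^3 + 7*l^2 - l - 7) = l^2 + 8*l + 7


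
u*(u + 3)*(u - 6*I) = u^3 + 3*u^2 - 6*I*u^2 - 18*I*u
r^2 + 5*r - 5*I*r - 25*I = (r + 5)*(r - 5*I)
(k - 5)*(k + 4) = k^2 - k - 20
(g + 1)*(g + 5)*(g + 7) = g^3 + 13*g^2 + 47*g + 35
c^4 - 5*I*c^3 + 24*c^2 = c^2*(c - 8*I)*(c + 3*I)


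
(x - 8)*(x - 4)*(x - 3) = x^3 - 15*x^2 + 68*x - 96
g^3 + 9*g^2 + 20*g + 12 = (g + 1)*(g + 2)*(g + 6)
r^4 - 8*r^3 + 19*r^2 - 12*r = r*(r - 4)*(r - 3)*(r - 1)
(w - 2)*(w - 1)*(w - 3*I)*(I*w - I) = I*w^4 + 3*w^3 - 4*I*w^3 - 12*w^2 + 5*I*w^2 + 15*w - 2*I*w - 6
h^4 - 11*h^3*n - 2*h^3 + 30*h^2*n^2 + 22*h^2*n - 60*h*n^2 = h*(h - 2)*(h - 6*n)*(h - 5*n)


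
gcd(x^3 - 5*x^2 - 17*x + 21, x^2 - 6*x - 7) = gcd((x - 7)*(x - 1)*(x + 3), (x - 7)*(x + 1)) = x - 7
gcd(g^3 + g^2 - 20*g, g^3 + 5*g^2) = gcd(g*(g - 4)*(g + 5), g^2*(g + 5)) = g^2 + 5*g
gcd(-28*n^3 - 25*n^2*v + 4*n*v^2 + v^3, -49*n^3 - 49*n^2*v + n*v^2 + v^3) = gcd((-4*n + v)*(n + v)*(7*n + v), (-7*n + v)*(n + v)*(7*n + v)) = 7*n^2 + 8*n*v + v^2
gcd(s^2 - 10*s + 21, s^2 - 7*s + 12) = s - 3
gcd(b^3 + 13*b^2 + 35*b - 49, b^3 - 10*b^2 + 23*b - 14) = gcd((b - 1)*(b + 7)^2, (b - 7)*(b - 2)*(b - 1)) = b - 1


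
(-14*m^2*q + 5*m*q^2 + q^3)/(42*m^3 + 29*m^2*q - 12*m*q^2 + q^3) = q*(-14*m^2 + 5*m*q + q^2)/(42*m^3 + 29*m^2*q - 12*m*q^2 + q^3)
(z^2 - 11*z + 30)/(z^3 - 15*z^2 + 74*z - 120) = 1/(z - 4)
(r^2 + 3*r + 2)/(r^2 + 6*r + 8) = (r + 1)/(r + 4)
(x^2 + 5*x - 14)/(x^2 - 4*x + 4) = (x + 7)/(x - 2)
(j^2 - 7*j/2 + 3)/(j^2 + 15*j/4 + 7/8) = 4*(2*j^2 - 7*j + 6)/(8*j^2 + 30*j + 7)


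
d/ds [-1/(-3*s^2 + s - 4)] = (1 - 6*s)/(3*s^2 - s + 4)^2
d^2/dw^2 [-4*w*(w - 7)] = -8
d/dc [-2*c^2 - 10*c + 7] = -4*c - 10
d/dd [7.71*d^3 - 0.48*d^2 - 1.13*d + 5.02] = 23.13*d^2 - 0.96*d - 1.13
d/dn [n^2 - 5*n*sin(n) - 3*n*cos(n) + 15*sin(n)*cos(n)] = 3*n*sin(n) - 5*n*cos(n) + 2*n - 5*sin(n) - 3*cos(n) + 15*cos(2*n)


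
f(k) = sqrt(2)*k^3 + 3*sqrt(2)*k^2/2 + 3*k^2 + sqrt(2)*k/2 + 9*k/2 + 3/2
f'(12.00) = 739.06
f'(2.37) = 53.31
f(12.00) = 3245.22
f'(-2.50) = 6.12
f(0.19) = 2.68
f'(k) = 3*sqrt(2)*k^2 + 3*sqrt(2)*k + 6*k + sqrt(2)/2 + 9/2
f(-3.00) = -6.21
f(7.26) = 850.40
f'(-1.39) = -0.83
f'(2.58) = 59.87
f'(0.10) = 6.27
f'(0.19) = 7.31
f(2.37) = 61.43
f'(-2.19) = 3.12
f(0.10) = 2.07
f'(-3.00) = 12.66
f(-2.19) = -0.20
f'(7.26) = 303.19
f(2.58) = 73.31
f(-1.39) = 0.36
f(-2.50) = -1.61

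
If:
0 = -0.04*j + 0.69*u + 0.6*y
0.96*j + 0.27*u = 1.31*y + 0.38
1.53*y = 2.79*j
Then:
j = -0.21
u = 0.32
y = -0.38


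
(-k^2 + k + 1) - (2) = -k^2 + k - 1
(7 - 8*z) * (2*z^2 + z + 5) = -16*z^3 + 6*z^2 - 33*z + 35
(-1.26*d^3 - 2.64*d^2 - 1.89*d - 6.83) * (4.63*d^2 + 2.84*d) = -5.8338*d^5 - 15.8016*d^4 - 16.2483*d^3 - 36.9905*d^2 - 19.3972*d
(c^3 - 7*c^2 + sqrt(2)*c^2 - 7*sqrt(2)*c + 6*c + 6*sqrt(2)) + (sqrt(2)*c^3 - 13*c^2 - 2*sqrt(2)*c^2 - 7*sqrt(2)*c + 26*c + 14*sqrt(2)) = c^3 + sqrt(2)*c^3 - 20*c^2 - sqrt(2)*c^2 - 14*sqrt(2)*c + 32*c + 20*sqrt(2)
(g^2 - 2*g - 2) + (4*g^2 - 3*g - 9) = 5*g^2 - 5*g - 11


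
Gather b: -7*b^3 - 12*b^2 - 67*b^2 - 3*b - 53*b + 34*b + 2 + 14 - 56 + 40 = -7*b^3 - 79*b^2 - 22*b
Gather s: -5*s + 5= 5 - 5*s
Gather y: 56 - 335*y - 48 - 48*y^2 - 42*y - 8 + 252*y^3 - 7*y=252*y^3 - 48*y^2 - 384*y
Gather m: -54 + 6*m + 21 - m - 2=5*m - 35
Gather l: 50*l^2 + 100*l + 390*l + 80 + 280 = 50*l^2 + 490*l + 360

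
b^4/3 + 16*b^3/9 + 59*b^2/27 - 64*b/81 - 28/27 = (b/3 + 1)*(b - 2/3)*(b + 2/3)*(b + 7/3)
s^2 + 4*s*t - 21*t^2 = (s - 3*t)*(s + 7*t)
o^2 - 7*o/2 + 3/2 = (o - 3)*(o - 1/2)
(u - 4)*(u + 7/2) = u^2 - u/2 - 14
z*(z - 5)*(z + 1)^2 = z^4 - 3*z^3 - 9*z^2 - 5*z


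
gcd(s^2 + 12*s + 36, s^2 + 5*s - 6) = s + 6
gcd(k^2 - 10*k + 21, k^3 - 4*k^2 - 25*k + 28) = k - 7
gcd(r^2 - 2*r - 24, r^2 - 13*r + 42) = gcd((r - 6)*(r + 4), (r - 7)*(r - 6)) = r - 6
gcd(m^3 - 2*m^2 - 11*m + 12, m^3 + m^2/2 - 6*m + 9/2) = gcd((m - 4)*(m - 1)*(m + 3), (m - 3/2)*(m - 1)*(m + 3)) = m^2 + 2*m - 3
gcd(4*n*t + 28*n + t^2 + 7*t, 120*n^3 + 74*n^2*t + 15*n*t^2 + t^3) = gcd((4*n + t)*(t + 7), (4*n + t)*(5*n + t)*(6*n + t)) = 4*n + t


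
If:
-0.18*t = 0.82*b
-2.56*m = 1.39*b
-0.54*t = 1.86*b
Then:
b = 0.00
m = 0.00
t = 0.00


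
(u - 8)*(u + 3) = u^2 - 5*u - 24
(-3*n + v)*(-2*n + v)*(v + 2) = 6*n^2*v + 12*n^2 - 5*n*v^2 - 10*n*v + v^3 + 2*v^2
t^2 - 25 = (t - 5)*(t + 5)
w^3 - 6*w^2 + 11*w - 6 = (w - 3)*(w - 2)*(w - 1)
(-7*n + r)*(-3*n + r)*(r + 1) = 21*n^2*r + 21*n^2 - 10*n*r^2 - 10*n*r + r^3 + r^2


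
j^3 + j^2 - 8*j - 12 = (j - 3)*(j + 2)^2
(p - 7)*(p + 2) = p^2 - 5*p - 14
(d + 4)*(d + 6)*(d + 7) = d^3 + 17*d^2 + 94*d + 168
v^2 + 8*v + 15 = (v + 3)*(v + 5)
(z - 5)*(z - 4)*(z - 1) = z^3 - 10*z^2 + 29*z - 20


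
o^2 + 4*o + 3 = (o + 1)*(o + 3)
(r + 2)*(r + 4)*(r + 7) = r^3 + 13*r^2 + 50*r + 56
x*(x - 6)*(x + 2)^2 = x^4 - 2*x^3 - 20*x^2 - 24*x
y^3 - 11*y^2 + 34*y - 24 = (y - 6)*(y - 4)*(y - 1)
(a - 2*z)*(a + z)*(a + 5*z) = a^3 + 4*a^2*z - 7*a*z^2 - 10*z^3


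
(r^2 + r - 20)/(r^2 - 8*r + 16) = (r + 5)/(r - 4)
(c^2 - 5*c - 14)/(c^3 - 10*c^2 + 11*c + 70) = 1/(c - 5)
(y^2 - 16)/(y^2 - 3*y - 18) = (16 - y^2)/(-y^2 + 3*y + 18)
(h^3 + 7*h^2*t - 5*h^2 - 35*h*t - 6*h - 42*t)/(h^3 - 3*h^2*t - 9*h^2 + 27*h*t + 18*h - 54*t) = (-h^2 - 7*h*t - h - 7*t)/(-h^2 + 3*h*t + 3*h - 9*t)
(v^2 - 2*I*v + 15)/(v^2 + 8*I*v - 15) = (v - 5*I)/(v + 5*I)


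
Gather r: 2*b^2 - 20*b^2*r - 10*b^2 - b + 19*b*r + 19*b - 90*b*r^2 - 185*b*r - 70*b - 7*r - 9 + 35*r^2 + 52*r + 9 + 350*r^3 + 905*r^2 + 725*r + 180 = -8*b^2 - 52*b + 350*r^3 + r^2*(940 - 90*b) + r*(-20*b^2 - 166*b + 770) + 180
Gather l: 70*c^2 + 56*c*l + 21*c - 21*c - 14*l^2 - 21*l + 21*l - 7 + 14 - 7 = 70*c^2 + 56*c*l - 14*l^2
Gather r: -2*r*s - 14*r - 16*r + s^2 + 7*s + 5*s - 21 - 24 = r*(-2*s - 30) + s^2 + 12*s - 45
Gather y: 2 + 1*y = y + 2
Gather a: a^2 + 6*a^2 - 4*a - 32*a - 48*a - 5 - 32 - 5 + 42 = 7*a^2 - 84*a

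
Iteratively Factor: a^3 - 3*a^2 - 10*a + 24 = (a + 3)*(a^2 - 6*a + 8) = (a - 4)*(a + 3)*(a - 2)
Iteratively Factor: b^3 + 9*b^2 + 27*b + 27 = (b + 3)*(b^2 + 6*b + 9) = (b + 3)^2*(b + 3)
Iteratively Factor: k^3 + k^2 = (k + 1)*(k^2) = k*(k + 1)*(k)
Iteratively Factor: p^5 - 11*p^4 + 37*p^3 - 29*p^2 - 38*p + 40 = (p - 5)*(p^4 - 6*p^3 + 7*p^2 + 6*p - 8) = (p - 5)*(p - 4)*(p^3 - 2*p^2 - p + 2) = (p - 5)*(p - 4)*(p - 1)*(p^2 - p - 2) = (p - 5)*(p - 4)*(p - 2)*(p - 1)*(p + 1)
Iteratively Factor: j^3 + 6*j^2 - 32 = (j + 4)*(j^2 + 2*j - 8) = (j - 2)*(j + 4)*(j + 4)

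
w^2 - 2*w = w*(w - 2)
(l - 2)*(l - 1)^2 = l^3 - 4*l^2 + 5*l - 2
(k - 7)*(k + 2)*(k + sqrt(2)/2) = k^3 - 5*k^2 + sqrt(2)*k^2/2 - 14*k - 5*sqrt(2)*k/2 - 7*sqrt(2)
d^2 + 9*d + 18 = (d + 3)*(d + 6)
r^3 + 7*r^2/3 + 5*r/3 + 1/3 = (r + 1/3)*(r + 1)^2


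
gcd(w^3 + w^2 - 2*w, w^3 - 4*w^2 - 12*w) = w^2 + 2*w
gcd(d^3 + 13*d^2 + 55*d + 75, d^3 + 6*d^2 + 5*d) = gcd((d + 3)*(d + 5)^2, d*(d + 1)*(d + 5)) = d + 5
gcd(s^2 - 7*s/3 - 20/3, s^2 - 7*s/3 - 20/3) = s^2 - 7*s/3 - 20/3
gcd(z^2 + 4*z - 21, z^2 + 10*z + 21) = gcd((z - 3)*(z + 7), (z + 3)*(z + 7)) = z + 7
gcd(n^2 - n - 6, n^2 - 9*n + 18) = n - 3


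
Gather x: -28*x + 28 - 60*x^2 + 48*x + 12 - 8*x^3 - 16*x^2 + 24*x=-8*x^3 - 76*x^2 + 44*x + 40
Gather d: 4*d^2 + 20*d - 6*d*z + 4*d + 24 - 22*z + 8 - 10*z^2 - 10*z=4*d^2 + d*(24 - 6*z) - 10*z^2 - 32*z + 32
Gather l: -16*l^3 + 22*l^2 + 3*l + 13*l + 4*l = -16*l^3 + 22*l^2 + 20*l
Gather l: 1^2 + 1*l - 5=l - 4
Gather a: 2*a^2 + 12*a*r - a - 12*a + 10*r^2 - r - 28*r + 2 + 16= 2*a^2 + a*(12*r - 13) + 10*r^2 - 29*r + 18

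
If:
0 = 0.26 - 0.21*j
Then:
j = 1.24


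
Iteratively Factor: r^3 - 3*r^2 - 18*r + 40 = (r + 4)*(r^2 - 7*r + 10) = (r - 2)*(r + 4)*(r - 5)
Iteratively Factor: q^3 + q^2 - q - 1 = (q + 1)*(q^2 - 1) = (q - 1)*(q + 1)*(q + 1)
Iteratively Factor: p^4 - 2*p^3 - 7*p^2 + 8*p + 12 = (p + 2)*(p^3 - 4*p^2 + p + 6) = (p - 2)*(p + 2)*(p^2 - 2*p - 3) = (p - 2)*(p + 1)*(p + 2)*(p - 3)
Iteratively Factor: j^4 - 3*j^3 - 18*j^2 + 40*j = (j - 5)*(j^3 + 2*j^2 - 8*j) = (j - 5)*(j + 4)*(j^2 - 2*j) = j*(j - 5)*(j + 4)*(j - 2)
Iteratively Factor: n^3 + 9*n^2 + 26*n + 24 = (n + 3)*(n^2 + 6*n + 8) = (n + 3)*(n + 4)*(n + 2)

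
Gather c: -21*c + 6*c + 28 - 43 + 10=-15*c - 5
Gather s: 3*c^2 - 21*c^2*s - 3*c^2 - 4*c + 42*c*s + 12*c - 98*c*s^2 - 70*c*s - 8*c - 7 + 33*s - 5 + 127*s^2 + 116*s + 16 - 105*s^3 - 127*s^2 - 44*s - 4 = -98*c*s^2 - 105*s^3 + s*(-21*c^2 - 28*c + 105)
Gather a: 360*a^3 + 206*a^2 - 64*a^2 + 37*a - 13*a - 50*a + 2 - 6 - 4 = 360*a^3 + 142*a^2 - 26*a - 8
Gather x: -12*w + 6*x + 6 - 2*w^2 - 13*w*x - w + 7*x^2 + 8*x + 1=-2*w^2 - 13*w + 7*x^2 + x*(14 - 13*w) + 7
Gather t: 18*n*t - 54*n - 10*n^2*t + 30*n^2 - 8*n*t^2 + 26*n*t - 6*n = 30*n^2 - 8*n*t^2 - 60*n + t*(-10*n^2 + 44*n)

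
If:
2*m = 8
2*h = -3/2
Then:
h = -3/4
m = 4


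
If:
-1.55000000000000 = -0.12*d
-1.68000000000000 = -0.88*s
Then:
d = 12.92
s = 1.91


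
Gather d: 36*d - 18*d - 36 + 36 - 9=18*d - 9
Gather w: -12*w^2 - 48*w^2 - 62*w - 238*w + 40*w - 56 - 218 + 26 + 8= -60*w^2 - 260*w - 240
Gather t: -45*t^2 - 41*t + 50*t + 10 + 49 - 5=-45*t^2 + 9*t + 54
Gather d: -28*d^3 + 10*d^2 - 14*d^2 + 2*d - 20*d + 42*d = -28*d^3 - 4*d^2 + 24*d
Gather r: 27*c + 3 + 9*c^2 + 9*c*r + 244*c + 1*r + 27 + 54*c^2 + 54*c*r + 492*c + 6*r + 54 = 63*c^2 + 763*c + r*(63*c + 7) + 84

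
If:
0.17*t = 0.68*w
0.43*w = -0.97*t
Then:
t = 0.00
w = 0.00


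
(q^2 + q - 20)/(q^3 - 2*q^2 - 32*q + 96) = (q + 5)/(q^2 + 2*q - 24)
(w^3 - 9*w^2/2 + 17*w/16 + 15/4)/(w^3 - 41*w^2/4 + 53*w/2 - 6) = (16*w^2 - 8*w - 15)/(4*(4*w^2 - 25*w + 6))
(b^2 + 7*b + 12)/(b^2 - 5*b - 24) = (b + 4)/(b - 8)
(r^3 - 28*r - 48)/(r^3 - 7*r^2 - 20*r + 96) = (r^2 - 4*r - 12)/(r^2 - 11*r + 24)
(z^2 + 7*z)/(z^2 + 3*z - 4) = z*(z + 7)/(z^2 + 3*z - 4)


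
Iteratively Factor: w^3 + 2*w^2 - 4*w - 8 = (w + 2)*(w^2 - 4) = (w - 2)*(w + 2)*(w + 2)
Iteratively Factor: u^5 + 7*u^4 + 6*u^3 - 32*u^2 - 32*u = (u - 2)*(u^4 + 9*u^3 + 24*u^2 + 16*u) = u*(u - 2)*(u^3 + 9*u^2 + 24*u + 16) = u*(u - 2)*(u + 4)*(u^2 + 5*u + 4) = u*(u - 2)*(u + 1)*(u + 4)*(u + 4)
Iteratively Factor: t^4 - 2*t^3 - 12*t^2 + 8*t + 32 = (t - 2)*(t^3 - 12*t - 16) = (t - 2)*(t + 2)*(t^2 - 2*t - 8) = (t - 4)*(t - 2)*(t + 2)*(t + 2)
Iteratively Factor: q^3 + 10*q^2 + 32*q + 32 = (q + 4)*(q^2 + 6*q + 8) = (q + 2)*(q + 4)*(q + 4)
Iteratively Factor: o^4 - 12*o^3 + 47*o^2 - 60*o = (o - 3)*(o^3 - 9*o^2 + 20*o) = (o - 4)*(o - 3)*(o^2 - 5*o) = (o - 5)*(o - 4)*(o - 3)*(o)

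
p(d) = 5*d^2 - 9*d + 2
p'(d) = 10*d - 9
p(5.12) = 86.99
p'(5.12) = 42.20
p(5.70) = 113.15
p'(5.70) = 48.00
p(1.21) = -1.57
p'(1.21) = 3.10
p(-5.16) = 181.57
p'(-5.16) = -60.60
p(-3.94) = 115.08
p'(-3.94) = -48.40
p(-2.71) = 63.11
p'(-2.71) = -36.10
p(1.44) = -0.59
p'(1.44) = 5.40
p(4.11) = 49.47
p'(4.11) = 32.10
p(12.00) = 614.00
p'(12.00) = 111.00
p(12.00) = 614.00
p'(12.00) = 111.00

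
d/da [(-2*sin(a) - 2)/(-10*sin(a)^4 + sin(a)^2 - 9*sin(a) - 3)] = 2*(-30*sin(a)^4 - 40*sin(a)^3 + sin(a)^2 + 2*sin(a) - 6)*cos(a)/(10*sin(a)^4 - sin(a)^2 + 9*sin(a) + 3)^2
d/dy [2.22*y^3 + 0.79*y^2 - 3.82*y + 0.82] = 6.66*y^2 + 1.58*y - 3.82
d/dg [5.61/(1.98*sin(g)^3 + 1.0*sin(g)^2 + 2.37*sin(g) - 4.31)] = (-11.22*sin(g) + 16.6617*cos(2*g) - 29.9574)*cos(g)/(1.98*sin(g)^3 + 1.0*sin(g)^2 + 2.37*sin(g) - 4.31)^2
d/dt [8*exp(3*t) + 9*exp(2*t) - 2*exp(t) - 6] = (24*exp(2*t) + 18*exp(t) - 2)*exp(t)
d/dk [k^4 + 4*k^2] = 4*k*(k^2 + 2)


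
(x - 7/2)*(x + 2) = x^2 - 3*x/2 - 7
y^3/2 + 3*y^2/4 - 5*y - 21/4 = (y/2 + 1/2)*(y - 3)*(y + 7/2)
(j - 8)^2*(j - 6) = j^3 - 22*j^2 + 160*j - 384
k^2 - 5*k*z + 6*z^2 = (k - 3*z)*(k - 2*z)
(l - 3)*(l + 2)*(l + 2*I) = l^3 - l^2 + 2*I*l^2 - 6*l - 2*I*l - 12*I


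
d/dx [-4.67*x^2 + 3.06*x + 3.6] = 3.06 - 9.34*x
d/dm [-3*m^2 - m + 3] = -6*m - 1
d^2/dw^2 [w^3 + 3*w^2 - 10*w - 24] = 6*w + 6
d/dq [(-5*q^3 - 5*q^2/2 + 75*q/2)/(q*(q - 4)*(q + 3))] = 15/(2*(q^2 - 8*q + 16))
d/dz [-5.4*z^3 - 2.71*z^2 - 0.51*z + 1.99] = -16.2*z^2 - 5.42*z - 0.51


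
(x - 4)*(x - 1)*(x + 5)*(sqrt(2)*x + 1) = sqrt(2)*x^4 + x^3 - 21*sqrt(2)*x^2 - 21*x + 20*sqrt(2)*x + 20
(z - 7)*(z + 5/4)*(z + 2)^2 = z^4 - 7*z^3/4 - 111*z^2/4 - 58*z - 35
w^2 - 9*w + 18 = (w - 6)*(w - 3)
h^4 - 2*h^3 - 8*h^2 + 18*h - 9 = (h - 3)*(h - 1)^2*(h + 3)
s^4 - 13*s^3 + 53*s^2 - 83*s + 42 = (s - 7)*(s - 3)*(s - 2)*(s - 1)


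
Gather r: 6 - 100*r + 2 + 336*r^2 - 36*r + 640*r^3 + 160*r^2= 640*r^3 + 496*r^2 - 136*r + 8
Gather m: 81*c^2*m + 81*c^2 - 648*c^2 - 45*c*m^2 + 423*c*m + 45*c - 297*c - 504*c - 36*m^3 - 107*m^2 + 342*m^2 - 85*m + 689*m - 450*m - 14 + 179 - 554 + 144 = -567*c^2 - 756*c - 36*m^3 + m^2*(235 - 45*c) + m*(81*c^2 + 423*c + 154) - 245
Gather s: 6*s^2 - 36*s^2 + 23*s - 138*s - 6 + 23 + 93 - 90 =-30*s^2 - 115*s + 20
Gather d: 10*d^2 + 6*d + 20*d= 10*d^2 + 26*d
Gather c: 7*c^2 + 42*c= 7*c^2 + 42*c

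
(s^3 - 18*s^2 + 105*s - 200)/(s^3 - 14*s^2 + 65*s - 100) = (s - 8)/(s - 4)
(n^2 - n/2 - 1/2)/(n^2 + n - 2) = (n + 1/2)/(n + 2)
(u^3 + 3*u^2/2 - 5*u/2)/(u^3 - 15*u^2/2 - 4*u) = (-2*u^2 - 3*u + 5)/(-2*u^2 + 15*u + 8)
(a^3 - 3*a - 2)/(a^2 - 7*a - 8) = (a^2 - a - 2)/(a - 8)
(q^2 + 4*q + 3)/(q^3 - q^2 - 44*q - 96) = (q + 1)/(q^2 - 4*q - 32)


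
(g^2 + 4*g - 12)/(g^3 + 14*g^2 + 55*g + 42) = (g - 2)/(g^2 + 8*g + 7)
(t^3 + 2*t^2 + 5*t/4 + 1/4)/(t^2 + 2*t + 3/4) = (2*t^2 + 3*t + 1)/(2*t + 3)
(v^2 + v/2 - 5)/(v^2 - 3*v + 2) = (v + 5/2)/(v - 1)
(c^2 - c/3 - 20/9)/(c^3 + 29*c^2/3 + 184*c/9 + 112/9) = (3*c - 5)/(3*c^2 + 25*c + 28)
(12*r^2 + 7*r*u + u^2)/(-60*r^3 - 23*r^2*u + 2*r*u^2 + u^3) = -1/(5*r - u)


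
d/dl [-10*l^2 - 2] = -20*l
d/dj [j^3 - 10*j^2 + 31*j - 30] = 3*j^2 - 20*j + 31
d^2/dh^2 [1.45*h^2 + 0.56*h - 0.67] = 2.90000000000000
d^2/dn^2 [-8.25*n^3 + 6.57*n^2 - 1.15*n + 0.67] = 13.14 - 49.5*n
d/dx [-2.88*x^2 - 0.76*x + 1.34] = -5.76*x - 0.76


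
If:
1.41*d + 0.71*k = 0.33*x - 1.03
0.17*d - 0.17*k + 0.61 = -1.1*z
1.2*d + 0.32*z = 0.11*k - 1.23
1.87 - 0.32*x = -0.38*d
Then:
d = -0.79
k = 2.40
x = 4.91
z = -0.06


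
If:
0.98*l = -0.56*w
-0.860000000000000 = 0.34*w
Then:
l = 1.45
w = -2.53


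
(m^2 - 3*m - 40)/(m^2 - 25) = (m - 8)/(m - 5)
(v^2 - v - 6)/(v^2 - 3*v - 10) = (v - 3)/(v - 5)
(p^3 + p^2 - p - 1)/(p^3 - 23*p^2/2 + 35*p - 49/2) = 2*(p^2 + 2*p + 1)/(2*p^2 - 21*p + 49)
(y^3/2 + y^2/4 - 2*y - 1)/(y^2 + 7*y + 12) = (2*y^3 + y^2 - 8*y - 4)/(4*(y^2 + 7*y + 12))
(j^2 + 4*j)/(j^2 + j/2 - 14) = 2*j/(2*j - 7)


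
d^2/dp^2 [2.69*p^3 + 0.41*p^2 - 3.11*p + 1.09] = 16.14*p + 0.82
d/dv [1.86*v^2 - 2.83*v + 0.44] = 3.72*v - 2.83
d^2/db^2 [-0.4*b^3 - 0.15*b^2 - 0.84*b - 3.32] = -2.4*b - 0.3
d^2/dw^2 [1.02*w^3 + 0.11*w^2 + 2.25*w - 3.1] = 6.12*w + 0.22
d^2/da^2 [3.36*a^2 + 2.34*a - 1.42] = 6.72000000000000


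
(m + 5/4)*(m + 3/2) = m^2 + 11*m/4 + 15/8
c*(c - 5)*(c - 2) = c^3 - 7*c^2 + 10*c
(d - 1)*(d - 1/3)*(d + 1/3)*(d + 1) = d^4 - 10*d^2/9 + 1/9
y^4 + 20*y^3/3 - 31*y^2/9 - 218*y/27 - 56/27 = (y - 4/3)*(y + 1/3)*(y + 2/3)*(y + 7)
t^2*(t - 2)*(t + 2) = t^4 - 4*t^2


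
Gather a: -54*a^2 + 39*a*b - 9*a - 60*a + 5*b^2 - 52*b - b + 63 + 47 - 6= -54*a^2 + a*(39*b - 69) + 5*b^2 - 53*b + 104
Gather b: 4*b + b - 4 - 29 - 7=5*b - 40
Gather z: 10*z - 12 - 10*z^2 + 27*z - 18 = -10*z^2 + 37*z - 30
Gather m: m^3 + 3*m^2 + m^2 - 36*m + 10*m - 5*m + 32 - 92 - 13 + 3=m^3 + 4*m^2 - 31*m - 70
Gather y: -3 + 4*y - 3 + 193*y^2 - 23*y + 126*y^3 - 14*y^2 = 126*y^3 + 179*y^2 - 19*y - 6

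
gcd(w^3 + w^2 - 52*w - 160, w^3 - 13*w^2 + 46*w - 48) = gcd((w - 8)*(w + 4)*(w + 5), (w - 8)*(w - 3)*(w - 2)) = w - 8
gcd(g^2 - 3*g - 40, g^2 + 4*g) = 1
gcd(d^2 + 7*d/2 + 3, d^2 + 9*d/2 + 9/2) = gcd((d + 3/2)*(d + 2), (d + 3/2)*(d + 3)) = d + 3/2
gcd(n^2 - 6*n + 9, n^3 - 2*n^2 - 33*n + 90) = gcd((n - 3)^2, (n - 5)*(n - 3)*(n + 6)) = n - 3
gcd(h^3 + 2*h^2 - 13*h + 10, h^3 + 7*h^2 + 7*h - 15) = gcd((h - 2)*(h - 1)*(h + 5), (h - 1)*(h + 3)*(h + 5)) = h^2 + 4*h - 5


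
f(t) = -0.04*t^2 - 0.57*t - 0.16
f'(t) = -0.08*t - 0.57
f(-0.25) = -0.02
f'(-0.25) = -0.55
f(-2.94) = 1.17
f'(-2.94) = -0.33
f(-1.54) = 0.62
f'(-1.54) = -0.45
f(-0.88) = 0.31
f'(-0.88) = -0.50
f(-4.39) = 1.57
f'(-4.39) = -0.22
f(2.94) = -2.18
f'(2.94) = -0.81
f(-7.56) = 1.86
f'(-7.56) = 0.03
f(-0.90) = 0.32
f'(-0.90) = -0.50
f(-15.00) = -0.61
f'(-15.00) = 0.63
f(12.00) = -12.76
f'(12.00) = -1.53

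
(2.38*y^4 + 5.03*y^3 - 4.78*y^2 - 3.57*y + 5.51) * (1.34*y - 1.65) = 3.1892*y^5 + 2.8132*y^4 - 14.7047*y^3 + 3.1032*y^2 + 13.2739*y - 9.0915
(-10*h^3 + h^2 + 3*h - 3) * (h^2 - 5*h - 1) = -10*h^5 + 51*h^4 + 8*h^3 - 19*h^2 + 12*h + 3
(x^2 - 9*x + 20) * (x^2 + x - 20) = x^4 - 8*x^3 - 9*x^2 + 200*x - 400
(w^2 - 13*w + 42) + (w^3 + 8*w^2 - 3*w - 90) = w^3 + 9*w^2 - 16*w - 48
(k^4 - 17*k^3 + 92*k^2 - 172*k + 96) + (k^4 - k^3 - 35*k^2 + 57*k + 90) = 2*k^4 - 18*k^3 + 57*k^2 - 115*k + 186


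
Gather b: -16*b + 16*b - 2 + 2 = 0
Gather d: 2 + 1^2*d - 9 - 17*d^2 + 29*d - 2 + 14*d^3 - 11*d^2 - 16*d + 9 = 14*d^3 - 28*d^2 + 14*d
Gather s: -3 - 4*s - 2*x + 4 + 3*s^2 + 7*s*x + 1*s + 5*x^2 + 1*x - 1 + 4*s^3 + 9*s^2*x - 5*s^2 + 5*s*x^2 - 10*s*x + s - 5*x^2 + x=4*s^3 + s^2*(9*x - 2) + s*(5*x^2 - 3*x - 2)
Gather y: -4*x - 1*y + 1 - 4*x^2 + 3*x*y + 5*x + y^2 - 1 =-4*x^2 + x + y^2 + y*(3*x - 1)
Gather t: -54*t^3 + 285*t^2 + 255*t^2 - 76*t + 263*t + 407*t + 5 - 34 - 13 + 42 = -54*t^3 + 540*t^2 + 594*t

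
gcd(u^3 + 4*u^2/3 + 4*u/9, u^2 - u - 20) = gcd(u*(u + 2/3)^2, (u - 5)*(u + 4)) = 1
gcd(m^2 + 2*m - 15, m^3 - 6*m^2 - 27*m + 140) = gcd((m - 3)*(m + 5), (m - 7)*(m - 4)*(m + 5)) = m + 5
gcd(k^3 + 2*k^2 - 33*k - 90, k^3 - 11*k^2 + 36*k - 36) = k - 6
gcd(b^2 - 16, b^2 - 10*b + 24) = b - 4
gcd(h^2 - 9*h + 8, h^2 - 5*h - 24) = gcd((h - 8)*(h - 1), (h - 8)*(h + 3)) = h - 8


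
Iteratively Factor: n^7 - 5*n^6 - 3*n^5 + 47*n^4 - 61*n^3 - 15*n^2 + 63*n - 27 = (n - 1)*(n^6 - 4*n^5 - 7*n^4 + 40*n^3 - 21*n^2 - 36*n + 27) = (n - 1)*(n + 1)*(n^5 - 5*n^4 - 2*n^3 + 42*n^2 - 63*n + 27) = (n - 3)*(n - 1)*(n + 1)*(n^4 - 2*n^3 - 8*n^2 + 18*n - 9) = (n - 3)*(n - 1)^2*(n + 1)*(n^3 - n^2 - 9*n + 9) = (n - 3)*(n - 1)^2*(n + 1)*(n + 3)*(n^2 - 4*n + 3) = (n - 3)^2*(n - 1)^2*(n + 1)*(n + 3)*(n - 1)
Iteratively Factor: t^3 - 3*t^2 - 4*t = (t)*(t^2 - 3*t - 4) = t*(t - 4)*(t + 1)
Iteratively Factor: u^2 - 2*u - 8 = (u + 2)*(u - 4)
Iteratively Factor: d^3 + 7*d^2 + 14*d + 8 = (d + 2)*(d^2 + 5*d + 4) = (d + 2)*(d + 4)*(d + 1)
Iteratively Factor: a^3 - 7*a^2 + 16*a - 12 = (a - 2)*(a^2 - 5*a + 6) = (a - 2)^2*(a - 3)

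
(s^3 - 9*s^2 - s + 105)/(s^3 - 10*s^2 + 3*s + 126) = (s - 5)/(s - 6)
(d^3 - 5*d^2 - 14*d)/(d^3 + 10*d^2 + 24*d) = (d^2 - 5*d - 14)/(d^2 + 10*d + 24)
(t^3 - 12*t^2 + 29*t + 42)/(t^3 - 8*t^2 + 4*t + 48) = (t^2 - 6*t - 7)/(t^2 - 2*t - 8)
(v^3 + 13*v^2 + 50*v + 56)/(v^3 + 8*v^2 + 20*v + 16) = (v + 7)/(v + 2)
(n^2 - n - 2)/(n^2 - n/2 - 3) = 2*(n + 1)/(2*n + 3)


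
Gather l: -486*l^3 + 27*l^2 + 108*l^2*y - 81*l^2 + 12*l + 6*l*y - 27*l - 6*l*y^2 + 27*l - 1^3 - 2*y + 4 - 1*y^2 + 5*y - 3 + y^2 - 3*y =-486*l^3 + l^2*(108*y - 54) + l*(-6*y^2 + 6*y + 12)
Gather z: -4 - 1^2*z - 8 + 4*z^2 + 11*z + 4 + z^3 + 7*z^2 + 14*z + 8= z^3 + 11*z^2 + 24*z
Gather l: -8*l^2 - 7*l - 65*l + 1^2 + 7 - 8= -8*l^2 - 72*l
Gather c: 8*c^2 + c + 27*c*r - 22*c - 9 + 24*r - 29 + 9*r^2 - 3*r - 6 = 8*c^2 + c*(27*r - 21) + 9*r^2 + 21*r - 44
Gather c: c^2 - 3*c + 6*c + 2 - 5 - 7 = c^2 + 3*c - 10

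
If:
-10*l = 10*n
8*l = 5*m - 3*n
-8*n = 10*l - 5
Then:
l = 5/2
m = 5/2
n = -5/2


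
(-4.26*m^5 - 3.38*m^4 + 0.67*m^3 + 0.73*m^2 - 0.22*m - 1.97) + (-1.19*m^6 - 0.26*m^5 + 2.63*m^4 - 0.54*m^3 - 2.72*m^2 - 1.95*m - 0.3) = -1.19*m^6 - 4.52*m^5 - 0.75*m^4 + 0.13*m^3 - 1.99*m^2 - 2.17*m - 2.27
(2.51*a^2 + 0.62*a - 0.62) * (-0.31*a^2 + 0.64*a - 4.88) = -0.7781*a^4 + 1.4142*a^3 - 11.6598*a^2 - 3.4224*a + 3.0256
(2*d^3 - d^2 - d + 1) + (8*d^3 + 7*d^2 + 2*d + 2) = 10*d^3 + 6*d^2 + d + 3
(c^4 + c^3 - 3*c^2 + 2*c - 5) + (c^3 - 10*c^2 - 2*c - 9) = c^4 + 2*c^3 - 13*c^2 - 14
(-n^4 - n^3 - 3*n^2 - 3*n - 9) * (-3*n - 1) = 3*n^5 + 4*n^4 + 10*n^3 + 12*n^2 + 30*n + 9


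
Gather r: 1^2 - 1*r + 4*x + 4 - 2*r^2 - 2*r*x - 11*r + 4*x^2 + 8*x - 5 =-2*r^2 + r*(-2*x - 12) + 4*x^2 + 12*x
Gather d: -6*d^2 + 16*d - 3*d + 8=-6*d^2 + 13*d + 8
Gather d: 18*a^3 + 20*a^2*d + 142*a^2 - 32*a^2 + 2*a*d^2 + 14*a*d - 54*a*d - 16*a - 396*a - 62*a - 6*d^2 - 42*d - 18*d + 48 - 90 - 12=18*a^3 + 110*a^2 - 474*a + d^2*(2*a - 6) + d*(20*a^2 - 40*a - 60) - 54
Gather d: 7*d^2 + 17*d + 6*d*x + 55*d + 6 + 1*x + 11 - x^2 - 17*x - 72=7*d^2 + d*(6*x + 72) - x^2 - 16*x - 55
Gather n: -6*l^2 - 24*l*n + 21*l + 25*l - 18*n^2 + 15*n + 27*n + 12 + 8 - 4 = -6*l^2 + 46*l - 18*n^2 + n*(42 - 24*l) + 16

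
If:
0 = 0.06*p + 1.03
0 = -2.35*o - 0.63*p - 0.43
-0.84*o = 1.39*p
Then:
No Solution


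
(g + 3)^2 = g^2 + 6*g + 9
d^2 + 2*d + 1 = (d + 1)^2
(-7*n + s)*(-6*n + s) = 42*n^2 - 13*n*s + s^2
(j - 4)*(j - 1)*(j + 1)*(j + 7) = j^4 + 3*j^3 - 29*j^2 - 3*j + 28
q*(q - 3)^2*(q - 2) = q^4 - 8*q^3 + 21*q^2 - 18*q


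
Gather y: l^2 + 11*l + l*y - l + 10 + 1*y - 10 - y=l^2 + l*y + 10*l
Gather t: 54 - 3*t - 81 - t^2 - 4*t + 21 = -t^2 - 7*t - 6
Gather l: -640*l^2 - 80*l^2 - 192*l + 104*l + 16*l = -720*l^2 - 72*l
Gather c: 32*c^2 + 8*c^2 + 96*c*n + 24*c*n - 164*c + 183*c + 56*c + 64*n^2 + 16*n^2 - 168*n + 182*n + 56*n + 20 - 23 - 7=40*c^2 + c*(120*n + 75) + 80*n^2 + 70*n - 10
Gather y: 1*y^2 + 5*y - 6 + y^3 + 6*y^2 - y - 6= y^3 + 7*y^2 + 4*y - 12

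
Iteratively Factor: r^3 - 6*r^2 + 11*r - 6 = (r - 3)*(r^2 - 3*r + 2) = (r - 3)*(r - 2)*(r - 1)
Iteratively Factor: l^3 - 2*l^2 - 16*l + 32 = (l - 2)*(l^2 - 16) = (l - 2)*(l + 4)*(l - 4)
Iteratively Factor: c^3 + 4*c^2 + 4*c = (c)*(c^2 + 4*c + 4) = c*(c + 2)*(c + 2)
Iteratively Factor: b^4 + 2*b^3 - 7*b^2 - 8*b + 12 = (b - 2)*(b^3 + 4*b^2 + b - 6) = (b - 2)*(b + 2)*(b^2 + 2*b - 3) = (b - 2)*(b - 1)*(b + 2)*(b + 3)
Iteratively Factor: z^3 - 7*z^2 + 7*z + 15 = (z - 5)*(z^2 - 2*z - 3) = (z - 5)*(z + 1)*(z - 3)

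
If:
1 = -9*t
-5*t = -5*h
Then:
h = -1/9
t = -1/9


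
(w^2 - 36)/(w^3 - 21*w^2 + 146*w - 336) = (w + 6)/(w^2 - 15*w + 56)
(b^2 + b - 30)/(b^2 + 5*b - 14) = (b^2 + b - 30)/(b^2 + 5*b - 14)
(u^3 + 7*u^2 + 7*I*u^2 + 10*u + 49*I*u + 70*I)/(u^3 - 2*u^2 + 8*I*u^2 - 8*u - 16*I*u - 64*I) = (u^2 + u*(5 + 7*I) + 35*I)/(u^2 + u*(-4 + 8*I) - 32*I)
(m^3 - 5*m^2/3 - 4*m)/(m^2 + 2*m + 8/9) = 3*m*(m - 3)/(3*m + 2)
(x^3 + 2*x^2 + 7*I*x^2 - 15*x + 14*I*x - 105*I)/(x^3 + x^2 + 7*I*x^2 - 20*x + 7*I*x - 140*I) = (x - 3)/(x - 4)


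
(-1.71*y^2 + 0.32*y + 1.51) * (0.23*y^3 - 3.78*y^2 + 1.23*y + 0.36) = -0.3933*y^5 + 6.5374*y^4 - 2.9656*y^3 - 5.9298*y^2 + 1.9725*y + 0.5436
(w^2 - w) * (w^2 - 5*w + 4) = w^4 - 6*w^3 + 9*w^2 - 4*w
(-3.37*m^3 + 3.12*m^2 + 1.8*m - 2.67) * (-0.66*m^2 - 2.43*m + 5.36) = 2.2242*m^5 + 6.1299*m^4 - 26.8328*m^3 + 14.1114*m^2 + 16.1361*m - 14.3112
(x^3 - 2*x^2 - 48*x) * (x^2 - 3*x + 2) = x^5 - 5*x^4 - 40*x^3 + 140*x^2 - 96*x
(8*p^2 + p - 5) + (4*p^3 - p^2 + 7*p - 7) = 4*p^3 + 7*p^2 + 8*p - 12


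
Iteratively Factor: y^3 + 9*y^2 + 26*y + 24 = (y + 3)*(y^2 + 6*y + 8) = (y + 2)*(y + 3)*(y + 4)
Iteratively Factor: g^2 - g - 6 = (g + 2)*(g - 3)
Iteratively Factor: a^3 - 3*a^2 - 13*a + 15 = (a + 3)*(a^2 - 6*a + 5) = (a - 5)*(a + 3)*(a - 1)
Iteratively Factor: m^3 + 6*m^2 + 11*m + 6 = (m + 3)*(m^2 + 3*m + 2) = (m + 2)*(m + 3)*(m + 1)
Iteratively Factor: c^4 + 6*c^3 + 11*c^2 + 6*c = (c + 2)*(c^3 + 4*c^2 + 3*c) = c*(c + 2)*(c^2 + 4*c + 3) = c*(c + 1)*(c + 2)*(c + 3)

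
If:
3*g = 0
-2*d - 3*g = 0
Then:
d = 0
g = 0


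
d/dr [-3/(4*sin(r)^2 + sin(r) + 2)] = 3*(8*sin(r) + 1)*cos(r)/(4*sin(r)^2 + sin(r) + 2)^2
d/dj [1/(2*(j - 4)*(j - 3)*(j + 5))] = (-(j - 4)*(j - 3) - (j - 4)*(j + 5) - (j - 3)*(j + 5))/(2*(j - 4)^2*(j - 3)^2*(j + 5)^2)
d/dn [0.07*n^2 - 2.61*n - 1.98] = 0.14*n - 2.61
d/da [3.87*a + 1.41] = 3.87000000000000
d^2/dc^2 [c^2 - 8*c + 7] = 2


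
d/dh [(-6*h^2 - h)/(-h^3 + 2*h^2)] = 2*(-3*h^2 - h + 1)/(h^2*(h^2 - 4*h + 4))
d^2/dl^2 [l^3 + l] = 6*l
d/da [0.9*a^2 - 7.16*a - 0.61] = 1.8*a - 7.16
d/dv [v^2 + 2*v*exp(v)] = 2*v*exp(v) + 2*v + 2*exp(v)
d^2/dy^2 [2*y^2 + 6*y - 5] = 4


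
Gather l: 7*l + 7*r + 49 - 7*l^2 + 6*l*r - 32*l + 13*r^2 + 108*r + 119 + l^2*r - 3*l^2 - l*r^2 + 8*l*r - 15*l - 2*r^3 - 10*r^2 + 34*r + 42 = l^2*(r - 10) + l*(-r^2 + 14*r - 40) - 2*r^3 + 3*r^2 + 149*r + 210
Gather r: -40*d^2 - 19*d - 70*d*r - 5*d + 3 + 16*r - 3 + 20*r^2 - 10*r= -40*d^2 - 24*d + 20*r^2 + r*(6 - 70*d)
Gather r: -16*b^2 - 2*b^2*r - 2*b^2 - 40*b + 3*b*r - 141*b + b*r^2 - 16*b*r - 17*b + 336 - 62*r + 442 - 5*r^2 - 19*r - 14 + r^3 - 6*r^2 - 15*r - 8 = -18*b^2 - 198*b + r^3 + r^2*(b - 11) + r*(-2*b^2 - 13*b - 96) + 756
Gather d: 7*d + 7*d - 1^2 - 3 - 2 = 14*d - 6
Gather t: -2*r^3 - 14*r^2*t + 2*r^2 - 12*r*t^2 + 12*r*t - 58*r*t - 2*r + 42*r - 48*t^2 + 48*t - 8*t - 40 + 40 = -2*r^3 + 2*r^2 + 40*r + t^2*(-12*r - 48) + t*(-14*r^2 - 46*r + 40)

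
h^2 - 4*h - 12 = (h - 6)*(h + 2)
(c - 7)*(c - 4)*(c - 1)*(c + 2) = c^4 - 10*c^3 + 15*c^2 + 50*c - 56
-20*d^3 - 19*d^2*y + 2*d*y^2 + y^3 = (-4*d + y)*(d + y)*(5*d + y)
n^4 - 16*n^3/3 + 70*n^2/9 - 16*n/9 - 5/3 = (n - 3)*(n - 5/3)*(n - 1)*(n + 1/3)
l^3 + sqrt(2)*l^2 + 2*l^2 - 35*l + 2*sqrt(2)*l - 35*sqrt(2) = (l - 5)*(l + 7)*(l + sqrt(2))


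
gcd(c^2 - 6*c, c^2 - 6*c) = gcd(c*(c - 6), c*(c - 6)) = c^2 - 6*c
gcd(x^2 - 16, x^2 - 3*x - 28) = x + 4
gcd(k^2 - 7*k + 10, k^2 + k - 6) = k - 2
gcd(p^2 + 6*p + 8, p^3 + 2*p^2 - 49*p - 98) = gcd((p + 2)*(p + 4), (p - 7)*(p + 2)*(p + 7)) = p + 2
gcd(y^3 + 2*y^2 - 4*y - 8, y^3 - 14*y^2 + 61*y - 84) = 1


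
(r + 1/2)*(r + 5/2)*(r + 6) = r^3 + 9*r^2 + 77*r/4 + 15/2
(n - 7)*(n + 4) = n^2 - 3*n - 28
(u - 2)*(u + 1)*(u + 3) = u^3 + 2*u^2 - 5*u - 6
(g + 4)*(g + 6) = g^2 + 10*g + 24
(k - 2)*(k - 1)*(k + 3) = k^3 - 7*k + 6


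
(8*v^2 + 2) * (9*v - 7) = 72*v^3 - 56*v^2 + 18*v - 14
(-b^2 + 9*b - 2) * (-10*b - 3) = 10*b^3 - 87*b^2 - 7*b + 6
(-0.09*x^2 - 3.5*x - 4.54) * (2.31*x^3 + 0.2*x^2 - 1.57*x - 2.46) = -0.2079*x^5 - 8.103*x^4 - 11.0461*x^3 + 4.8084*x^2 + 15.7378*x + 11.1684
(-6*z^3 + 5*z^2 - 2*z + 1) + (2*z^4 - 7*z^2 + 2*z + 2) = 2*z^4 - 6*z^3 - 2*z^2 + 3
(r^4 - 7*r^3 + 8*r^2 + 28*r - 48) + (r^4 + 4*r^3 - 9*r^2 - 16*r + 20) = 2*r^4 - 3*r^3 - r^2 + 12*r - 28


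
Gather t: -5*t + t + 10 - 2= 8 - 4*t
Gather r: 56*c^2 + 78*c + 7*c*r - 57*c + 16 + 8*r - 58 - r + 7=56*c^2 + 21*c + r*(7*c + 7) - 35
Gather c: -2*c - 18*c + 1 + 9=10 - 20*c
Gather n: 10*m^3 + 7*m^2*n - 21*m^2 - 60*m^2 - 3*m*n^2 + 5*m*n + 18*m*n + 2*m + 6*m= 10*m^3 - 81*m^2 - 3*m*n^2 + 8*m + n*(7*m^2 + 23*m)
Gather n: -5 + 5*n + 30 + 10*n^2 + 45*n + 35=10*n^2 + 50*n + 60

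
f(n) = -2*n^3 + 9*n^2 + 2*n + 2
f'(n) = -6*n^2 + 18*n + 2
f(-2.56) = 89.42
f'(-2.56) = -83.40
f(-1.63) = 31.31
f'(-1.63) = -43.28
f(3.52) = 33.33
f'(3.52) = -8.98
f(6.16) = -111.66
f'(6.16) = -114.79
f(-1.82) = 40.23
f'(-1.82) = -50.63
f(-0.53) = 3.77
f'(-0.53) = -9.23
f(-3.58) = 201.95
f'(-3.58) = -139.34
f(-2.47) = 82.11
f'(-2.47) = -79.07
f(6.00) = -94.00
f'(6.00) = -106.00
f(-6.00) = 746.00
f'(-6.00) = -322.00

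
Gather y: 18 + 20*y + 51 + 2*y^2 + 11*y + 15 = 2*y^2 + 31*y + 84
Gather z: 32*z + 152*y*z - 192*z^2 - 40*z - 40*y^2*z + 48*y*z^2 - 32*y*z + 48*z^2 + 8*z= z^2*(48*y - 144) + z*(-40*y^2 + 120*y)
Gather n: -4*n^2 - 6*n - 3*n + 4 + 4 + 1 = -4*n^2 - 9*n + 9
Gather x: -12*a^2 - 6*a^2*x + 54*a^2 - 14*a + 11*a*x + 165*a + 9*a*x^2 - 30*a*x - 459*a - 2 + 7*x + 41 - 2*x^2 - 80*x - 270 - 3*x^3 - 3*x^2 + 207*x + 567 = 42*a^2 - 308*a - 3*x^3 + x^2*(9*a - 5) + x*(-6*a^2 - 19*a + 134) + 336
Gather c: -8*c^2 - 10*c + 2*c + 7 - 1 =-8*c^2 - 8*c + 6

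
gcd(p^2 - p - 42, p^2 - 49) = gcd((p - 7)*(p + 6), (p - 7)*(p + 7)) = p - 7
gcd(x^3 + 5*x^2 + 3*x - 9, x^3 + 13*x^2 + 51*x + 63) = x^2 + 6*x + 9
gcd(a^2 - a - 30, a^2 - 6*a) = a - 6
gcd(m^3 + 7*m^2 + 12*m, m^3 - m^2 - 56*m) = m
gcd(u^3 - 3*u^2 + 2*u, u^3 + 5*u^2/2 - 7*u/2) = u^2 - u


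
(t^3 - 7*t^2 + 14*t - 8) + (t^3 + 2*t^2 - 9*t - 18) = 2*t^3 - 5*t^2 + 5*t - 26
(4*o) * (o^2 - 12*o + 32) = 4*o^3 - 48*o^2 + 128*o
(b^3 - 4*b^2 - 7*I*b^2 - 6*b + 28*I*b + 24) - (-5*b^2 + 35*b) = b^3 + b^2 - 7*I*b^2 - 41*b + 28*I*b + 24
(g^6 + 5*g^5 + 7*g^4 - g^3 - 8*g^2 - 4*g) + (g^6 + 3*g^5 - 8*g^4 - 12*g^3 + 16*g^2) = 2*g^6 + 8*g^5 - g^4 - 13*g^3 + 8*g^2 - 4*g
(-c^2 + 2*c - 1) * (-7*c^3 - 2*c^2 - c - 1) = 7*c^5 - 12*c^4 + 4*c^3 + c^2 - c + 1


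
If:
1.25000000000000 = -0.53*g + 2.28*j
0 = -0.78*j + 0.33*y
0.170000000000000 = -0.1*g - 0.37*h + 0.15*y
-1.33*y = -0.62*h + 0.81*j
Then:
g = -2.24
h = 0.17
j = 0.03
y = 0.06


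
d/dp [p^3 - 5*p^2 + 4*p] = 3*p^2 - 10*p + 4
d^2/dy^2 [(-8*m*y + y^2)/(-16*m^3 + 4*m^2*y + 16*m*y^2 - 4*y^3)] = (y*(8*m - y)*(m^2 + 8*m*y - 3*y^2)^2 + (y*(4*m - 3*y)*(8*m - y) + 2*(4*m - y)*(m^2 + 8*m*y - 3*y^2))*(4*m^3 - m^2*y - 4*m*y^2 + y^3) - (4*m^3 - m^2*y - 4*m*y^2 + y^3)^2)/(2*(4*m^3 - m^2*y - 4*m*y^2 + y^3)^3)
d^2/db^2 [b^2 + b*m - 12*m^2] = 2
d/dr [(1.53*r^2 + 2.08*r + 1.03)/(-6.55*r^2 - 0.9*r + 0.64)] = (12.247*r^2 + 15.4514*r + 2.2582)/(42.9025*r^4 + 11.79*r^3 - 7.574*r^2 - 1.152*r + 0.4096)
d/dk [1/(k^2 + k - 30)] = (-2*k - 1)/(k^2 + k - 30)^2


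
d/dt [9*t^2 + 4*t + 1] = 18*t + 4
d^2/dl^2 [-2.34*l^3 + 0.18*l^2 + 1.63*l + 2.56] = 0.36 - 14.04*l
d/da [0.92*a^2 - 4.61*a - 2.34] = 1.84*a - 4.61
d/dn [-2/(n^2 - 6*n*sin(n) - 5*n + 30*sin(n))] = 2*(-6*n*cos(n) + 2*n - 6*sin(n) + 30*cos(n) - 5)/((n - 5)^2*(n - 6*sin(n))^2)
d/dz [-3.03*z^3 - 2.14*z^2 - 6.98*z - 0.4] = -9.09*z^2 - 4.28*z - 6.98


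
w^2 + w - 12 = (w - 3)*(w + 4)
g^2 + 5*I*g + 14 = (g - 2*I)*(g + 7*I)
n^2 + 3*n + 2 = (n + 1)*(n + 2)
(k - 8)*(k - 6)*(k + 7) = k^3 - 7*k^2 - 50*k + 336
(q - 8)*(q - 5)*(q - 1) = q^3 - 14*q^2 + 53*q - 40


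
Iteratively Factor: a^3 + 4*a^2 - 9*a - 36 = (a + 3)*(a^2 + a - 12) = (a + 3)*(a + 4)*(a - 3)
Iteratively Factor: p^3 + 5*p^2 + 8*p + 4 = (p + 2)*(p^2 + 3*p + 2) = (p + 2)^2*(p + 1)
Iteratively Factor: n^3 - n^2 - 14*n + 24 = (n + 4)*(n^2 - 5*n + 6) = (n - 2)*(n + 4)*(n - 3)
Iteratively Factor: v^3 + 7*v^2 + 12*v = (v)*(v^2 + 7*v + 12) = v*(v + 4)*(v + 3)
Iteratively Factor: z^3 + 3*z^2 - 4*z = (z)*(z^2 + 3*z - 4) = z*(z + 4)*(z - 1)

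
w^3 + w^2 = w^2*(w + 1)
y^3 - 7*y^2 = y^2*(y - 7)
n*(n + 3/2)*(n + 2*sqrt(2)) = n^3 + 3*n^2/2 + 2*sqrt(2)*n^2 + 3*sqrt(2)*n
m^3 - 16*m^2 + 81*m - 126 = (m - 7)*(m - 6)*(m - 3)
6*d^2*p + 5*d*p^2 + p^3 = p*(2*d + p)*(3*d + p)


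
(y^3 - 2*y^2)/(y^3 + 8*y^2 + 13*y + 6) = y^2*(y - 2)/(y^3 + 8*y^2 + 13*y + 6)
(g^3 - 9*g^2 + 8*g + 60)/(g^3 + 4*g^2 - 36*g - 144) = (g^2 - 3*g - 10)/(g^2 + 10*g + 24)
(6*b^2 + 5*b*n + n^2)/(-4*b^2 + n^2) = (-3*b - n)/(2*b - n)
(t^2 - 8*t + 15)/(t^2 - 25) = (t - 3)/(t + 5)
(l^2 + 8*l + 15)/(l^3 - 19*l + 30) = (l + 3)/(l^2 - 5*l + 6)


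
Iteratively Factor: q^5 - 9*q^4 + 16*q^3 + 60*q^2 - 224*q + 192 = (q - 2)*(q^4 - 7*q^3 + 2*q^2 + 64*q - 96) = (q - 2)*(q + 3)*(q^3 - 10*q^2 + 32*q - 32) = (q - 4)*(q - 2)*(q + 3)*(q^2 - 6*q + 8) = (q - 4)*(q - 2)^2*(q + 3)*(q - 4)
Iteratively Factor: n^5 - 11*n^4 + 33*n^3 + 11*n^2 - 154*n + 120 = (n - 4)*(n^4 - 7*n^3 + 5*n^2 + 31*n - 30) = (n - 4)*(n - 3)*(n^3 - 4*n^2 - 7*n + 10) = (n - 4)*(n - 3)*(n + 2)*(n^2 - 6*n + 5) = (n - 4)*(n - 3)*(n - 1)*(n + 2)*(n - 5)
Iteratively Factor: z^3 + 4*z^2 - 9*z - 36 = (z + 4)*(z^2 - 9) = (z + 3)*(z + 4)*(z - 3)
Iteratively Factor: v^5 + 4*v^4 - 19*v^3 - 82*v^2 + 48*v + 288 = (v + 3)*(v^4 + v^3 - 22*v^2 - 16*v + 96) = (v + 3)^2*(v^3 - 2*v^2 - 16*v + 32) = (v - 2)*(v + 3)^2*(v^2 - 16) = (v - 4)*(v - 2)*(v + 3)^2*(v + 4)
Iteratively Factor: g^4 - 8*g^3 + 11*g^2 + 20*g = (g - 5)*(g^3 - 3*g^2 - 4*g) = (g - 5)*(g - 4)*(g^2 + g) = (g - 5)*(g - 4)*(g + 1)*(g)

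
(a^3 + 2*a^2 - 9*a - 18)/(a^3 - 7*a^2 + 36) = (a + 3)/(a - 6)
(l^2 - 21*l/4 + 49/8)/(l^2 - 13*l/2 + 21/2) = (l - 7/4)/(l - 3)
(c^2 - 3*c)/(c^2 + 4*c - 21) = c/(c + 7)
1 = 1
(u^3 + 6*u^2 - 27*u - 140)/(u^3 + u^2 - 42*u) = (u^2 - u - 20)/(u*(u - 6))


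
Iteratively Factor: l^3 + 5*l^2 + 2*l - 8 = (l - 1)*(l^2 + 6*l + 8) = (l - 1)*(l + 4)*(l + 2)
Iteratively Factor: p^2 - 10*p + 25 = (p - 5)*(p - 5)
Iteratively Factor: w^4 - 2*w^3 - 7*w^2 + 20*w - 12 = (w - 2)*(w^3 - 7*w + 6) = (w - 2)*(w + 3)*(w^2 - 3*w + 2) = (w - 2)^2*(w + 3)*(w - 1)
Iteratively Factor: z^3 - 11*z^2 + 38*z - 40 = (z - 4)*(z^2 - 7*z + 10) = (z - 4)*(z - 2)*(z - 5)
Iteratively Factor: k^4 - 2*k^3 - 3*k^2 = (k)*(k^3 - 2*k^2 - 3*k) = k*(k - 3)*(k^2 + k) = k^2*(k - 3)*(k + 1)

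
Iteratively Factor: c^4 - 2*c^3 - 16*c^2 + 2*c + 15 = (c + 1)*(c^3 - 3*c^2 - 13*c + 15) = (c + 1)*(c + 3)*(c^2 - 6*c + 5) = (c - 5)*(c + 1)*(c + 3)*(c - 1)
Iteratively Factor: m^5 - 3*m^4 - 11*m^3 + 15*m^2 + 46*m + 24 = (m - 3)*(m^4 - 11*m^2 - 18*m - 8) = (m - 4)*(m - 3)*(m^3 + 4*m^2 + 5*m + 2) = (m - 4)*(m - 3)*(m + 1)*(m^2 + 3*m + 2) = (m - 4)*(m - 3)*(m + 1)^2*(m + 2)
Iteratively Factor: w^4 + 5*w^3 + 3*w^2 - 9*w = (w + 3)*(w^3 + 2*w^2 - 3*w) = w*(w + 3)*(w^2 + 2*w - 3) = w*(w - 1)*(w + 3)*(w + 3)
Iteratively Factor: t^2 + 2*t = (t)*(t + 2)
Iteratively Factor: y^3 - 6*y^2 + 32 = (y - 4)*(y^2 - 2*y - 8) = (y - 4)^2*(y + 2)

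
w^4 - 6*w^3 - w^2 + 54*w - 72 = (w - 4)*(w - 3)*(w - 2)*(w + 3)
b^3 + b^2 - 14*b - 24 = (b - 4)*(b + 2)*(b + 3)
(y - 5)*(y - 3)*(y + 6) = y^3 - 2*y^2 - 33*y + 90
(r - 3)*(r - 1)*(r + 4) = r^3 - 13*r + 12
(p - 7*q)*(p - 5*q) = p^2 - 12*p*q + 35*q^2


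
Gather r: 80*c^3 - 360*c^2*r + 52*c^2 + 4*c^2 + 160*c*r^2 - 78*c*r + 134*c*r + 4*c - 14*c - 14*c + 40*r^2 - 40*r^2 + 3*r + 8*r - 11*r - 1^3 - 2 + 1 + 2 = 80*c^3 + 56*c^2 + 160*c*r^2 - 24*c + r*(-360*c^2 + 56*c)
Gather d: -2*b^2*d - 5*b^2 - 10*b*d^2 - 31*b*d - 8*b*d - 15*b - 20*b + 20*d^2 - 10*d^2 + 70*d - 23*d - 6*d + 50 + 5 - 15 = -5*b^2 - 35*b + d^2*(10 - 10*b) + d*(-2*b^2 - 39*b + 41) + 40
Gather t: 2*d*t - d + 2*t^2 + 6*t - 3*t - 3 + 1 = -d + 2*t^2 + t*(2*d + 3) - 2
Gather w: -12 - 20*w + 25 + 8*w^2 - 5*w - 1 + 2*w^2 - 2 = 10*w^2 - 25*w + 10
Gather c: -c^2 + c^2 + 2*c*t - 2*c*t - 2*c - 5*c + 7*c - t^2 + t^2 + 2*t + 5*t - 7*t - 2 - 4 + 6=0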